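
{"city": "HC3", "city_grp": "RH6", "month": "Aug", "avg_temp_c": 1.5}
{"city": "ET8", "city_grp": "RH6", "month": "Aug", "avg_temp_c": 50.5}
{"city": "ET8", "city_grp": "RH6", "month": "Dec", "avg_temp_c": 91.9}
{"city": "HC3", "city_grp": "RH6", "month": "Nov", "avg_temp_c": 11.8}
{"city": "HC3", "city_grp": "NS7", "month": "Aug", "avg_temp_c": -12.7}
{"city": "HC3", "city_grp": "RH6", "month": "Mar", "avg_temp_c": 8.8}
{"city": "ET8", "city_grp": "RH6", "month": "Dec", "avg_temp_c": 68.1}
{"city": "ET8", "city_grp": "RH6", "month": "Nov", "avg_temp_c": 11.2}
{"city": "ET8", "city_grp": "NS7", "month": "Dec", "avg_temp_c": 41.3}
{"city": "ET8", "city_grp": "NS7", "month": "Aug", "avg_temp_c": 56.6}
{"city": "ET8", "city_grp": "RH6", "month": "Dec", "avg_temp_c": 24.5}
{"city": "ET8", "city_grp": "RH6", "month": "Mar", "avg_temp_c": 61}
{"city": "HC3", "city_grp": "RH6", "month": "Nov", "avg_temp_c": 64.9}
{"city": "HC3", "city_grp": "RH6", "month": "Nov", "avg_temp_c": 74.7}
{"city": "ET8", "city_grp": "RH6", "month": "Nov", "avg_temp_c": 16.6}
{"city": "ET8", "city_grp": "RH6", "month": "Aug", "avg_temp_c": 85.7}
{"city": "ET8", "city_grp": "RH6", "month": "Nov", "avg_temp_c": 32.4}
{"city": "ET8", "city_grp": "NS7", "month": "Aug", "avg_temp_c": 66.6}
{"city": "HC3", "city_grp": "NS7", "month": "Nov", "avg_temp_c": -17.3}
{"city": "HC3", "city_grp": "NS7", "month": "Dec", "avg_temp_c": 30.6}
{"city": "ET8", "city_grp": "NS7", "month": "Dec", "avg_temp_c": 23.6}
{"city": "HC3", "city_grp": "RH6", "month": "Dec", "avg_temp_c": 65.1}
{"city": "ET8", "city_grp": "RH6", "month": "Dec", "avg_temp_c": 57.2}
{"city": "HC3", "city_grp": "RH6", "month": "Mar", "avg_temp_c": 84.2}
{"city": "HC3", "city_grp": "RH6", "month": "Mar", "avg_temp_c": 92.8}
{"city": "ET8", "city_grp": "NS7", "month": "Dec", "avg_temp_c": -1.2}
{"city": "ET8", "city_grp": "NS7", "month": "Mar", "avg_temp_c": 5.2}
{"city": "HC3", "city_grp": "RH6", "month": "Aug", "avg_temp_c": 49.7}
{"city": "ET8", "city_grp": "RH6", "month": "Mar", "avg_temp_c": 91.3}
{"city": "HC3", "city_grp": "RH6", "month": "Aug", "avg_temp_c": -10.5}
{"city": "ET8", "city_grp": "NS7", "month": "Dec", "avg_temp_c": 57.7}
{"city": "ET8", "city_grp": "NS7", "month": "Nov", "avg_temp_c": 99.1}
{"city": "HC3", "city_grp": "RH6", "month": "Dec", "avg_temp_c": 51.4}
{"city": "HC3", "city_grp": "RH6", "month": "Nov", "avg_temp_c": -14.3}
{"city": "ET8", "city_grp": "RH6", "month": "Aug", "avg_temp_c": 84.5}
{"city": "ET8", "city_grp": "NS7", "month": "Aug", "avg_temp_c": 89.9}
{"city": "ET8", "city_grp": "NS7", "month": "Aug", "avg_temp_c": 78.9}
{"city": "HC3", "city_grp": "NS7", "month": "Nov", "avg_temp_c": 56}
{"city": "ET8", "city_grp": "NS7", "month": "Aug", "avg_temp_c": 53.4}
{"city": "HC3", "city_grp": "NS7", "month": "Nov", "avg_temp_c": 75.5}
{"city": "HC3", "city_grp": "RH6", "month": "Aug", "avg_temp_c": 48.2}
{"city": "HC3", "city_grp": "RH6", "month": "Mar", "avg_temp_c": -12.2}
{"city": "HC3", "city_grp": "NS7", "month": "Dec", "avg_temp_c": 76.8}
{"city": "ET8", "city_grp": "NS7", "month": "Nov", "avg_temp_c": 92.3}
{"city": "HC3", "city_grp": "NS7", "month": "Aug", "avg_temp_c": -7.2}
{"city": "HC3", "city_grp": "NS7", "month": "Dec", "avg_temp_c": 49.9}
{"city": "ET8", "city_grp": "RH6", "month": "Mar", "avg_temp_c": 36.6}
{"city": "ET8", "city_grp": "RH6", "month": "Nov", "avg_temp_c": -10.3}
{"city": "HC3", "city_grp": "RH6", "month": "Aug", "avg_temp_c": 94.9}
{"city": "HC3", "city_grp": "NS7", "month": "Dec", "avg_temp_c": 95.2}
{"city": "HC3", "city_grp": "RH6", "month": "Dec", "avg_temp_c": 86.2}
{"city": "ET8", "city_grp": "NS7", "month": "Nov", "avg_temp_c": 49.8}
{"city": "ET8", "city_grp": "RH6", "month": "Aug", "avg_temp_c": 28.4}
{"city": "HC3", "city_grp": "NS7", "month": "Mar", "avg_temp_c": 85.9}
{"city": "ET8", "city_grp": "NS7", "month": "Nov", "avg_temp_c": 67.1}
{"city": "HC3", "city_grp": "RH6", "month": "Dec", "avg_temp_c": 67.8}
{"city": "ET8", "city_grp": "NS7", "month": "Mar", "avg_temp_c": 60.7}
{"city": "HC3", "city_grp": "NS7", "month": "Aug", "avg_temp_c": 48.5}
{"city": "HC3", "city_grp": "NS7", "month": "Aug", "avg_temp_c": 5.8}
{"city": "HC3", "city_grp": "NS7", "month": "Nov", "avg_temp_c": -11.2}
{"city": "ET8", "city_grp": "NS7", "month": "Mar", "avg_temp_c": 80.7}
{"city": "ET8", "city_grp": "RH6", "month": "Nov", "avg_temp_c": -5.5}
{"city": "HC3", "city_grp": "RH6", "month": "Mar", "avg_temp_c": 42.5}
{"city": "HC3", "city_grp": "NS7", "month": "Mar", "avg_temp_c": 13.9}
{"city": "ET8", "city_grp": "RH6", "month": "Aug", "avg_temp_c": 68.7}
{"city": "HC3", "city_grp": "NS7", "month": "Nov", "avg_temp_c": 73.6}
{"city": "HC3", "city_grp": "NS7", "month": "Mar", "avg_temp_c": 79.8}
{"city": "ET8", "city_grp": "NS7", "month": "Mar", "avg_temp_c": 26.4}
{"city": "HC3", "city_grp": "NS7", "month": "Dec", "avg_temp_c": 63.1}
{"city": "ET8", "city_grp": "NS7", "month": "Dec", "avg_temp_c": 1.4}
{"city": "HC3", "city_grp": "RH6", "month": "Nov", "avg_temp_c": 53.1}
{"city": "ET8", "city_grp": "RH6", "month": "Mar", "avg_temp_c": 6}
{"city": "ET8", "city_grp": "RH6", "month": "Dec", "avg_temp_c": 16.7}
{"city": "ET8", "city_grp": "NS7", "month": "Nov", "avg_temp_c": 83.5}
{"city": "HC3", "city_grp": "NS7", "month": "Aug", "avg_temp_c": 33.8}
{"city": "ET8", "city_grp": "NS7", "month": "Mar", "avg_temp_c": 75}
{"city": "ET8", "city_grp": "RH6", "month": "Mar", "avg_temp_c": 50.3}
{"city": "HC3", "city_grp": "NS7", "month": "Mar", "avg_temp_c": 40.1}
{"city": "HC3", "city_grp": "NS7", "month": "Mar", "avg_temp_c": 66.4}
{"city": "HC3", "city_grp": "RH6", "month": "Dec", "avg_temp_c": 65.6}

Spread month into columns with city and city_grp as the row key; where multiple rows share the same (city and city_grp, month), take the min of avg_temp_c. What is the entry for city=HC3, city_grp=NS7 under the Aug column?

-12.7

Rows with city=HC3, city_grp=NS7 and month=Aug: avg_temp_c values are -12.7, -7.2, 48.5, 5.8, 33.8.
min(-12.7, -7.2, 48.5, 5.8, 33.8) = -12.7.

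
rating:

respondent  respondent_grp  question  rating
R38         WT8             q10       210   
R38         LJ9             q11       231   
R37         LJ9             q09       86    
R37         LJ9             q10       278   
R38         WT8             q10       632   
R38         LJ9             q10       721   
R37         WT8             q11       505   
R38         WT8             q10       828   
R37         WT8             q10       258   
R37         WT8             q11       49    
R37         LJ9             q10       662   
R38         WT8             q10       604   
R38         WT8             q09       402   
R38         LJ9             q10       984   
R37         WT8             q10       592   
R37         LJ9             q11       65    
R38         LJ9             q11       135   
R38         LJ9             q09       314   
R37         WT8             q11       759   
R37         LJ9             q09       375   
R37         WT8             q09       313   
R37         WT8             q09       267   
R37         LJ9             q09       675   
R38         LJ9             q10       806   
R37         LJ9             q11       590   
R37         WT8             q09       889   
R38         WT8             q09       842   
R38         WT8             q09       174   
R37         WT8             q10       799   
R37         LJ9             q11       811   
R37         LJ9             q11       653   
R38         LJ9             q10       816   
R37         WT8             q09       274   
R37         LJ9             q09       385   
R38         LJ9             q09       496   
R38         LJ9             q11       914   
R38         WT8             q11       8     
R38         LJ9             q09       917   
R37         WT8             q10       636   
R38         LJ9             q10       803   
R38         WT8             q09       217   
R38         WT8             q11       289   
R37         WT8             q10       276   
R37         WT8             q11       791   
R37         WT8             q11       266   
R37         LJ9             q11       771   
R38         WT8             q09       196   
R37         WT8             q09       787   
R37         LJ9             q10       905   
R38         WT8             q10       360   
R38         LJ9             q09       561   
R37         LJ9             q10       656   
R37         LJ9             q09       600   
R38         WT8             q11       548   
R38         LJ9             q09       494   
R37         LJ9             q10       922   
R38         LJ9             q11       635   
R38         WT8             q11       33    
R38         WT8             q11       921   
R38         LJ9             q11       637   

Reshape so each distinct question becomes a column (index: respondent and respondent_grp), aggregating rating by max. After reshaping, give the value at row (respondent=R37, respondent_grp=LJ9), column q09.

675

Rows with respondent=R37, respondent_grp=LJ9 and question=q09: rating values are 86, 375, 675, 385, 600.
max(86, 375, 675, 385, 600) = 675.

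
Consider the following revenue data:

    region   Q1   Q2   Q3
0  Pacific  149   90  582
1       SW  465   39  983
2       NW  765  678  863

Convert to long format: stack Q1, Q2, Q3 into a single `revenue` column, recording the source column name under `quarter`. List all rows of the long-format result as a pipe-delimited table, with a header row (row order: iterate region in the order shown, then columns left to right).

Each (region, column) pair becomes one row: 3 × 3 = 9 rows.
For example, (Pacific, Q1) → revenue=149.

| region | quarter | revenue |
| Pacific | Q1 | 149 |
| Pacific | Q2 | 90 |
| Pacific | Q3 | 582 |
| SW | Q1 | 465 |
| SW | Q2 | 39 |
| SW | Q3 | 983 |
| NW | Q1 | 765 |
| NW | Q2 | 678 |
| NW | Q3 | 863 |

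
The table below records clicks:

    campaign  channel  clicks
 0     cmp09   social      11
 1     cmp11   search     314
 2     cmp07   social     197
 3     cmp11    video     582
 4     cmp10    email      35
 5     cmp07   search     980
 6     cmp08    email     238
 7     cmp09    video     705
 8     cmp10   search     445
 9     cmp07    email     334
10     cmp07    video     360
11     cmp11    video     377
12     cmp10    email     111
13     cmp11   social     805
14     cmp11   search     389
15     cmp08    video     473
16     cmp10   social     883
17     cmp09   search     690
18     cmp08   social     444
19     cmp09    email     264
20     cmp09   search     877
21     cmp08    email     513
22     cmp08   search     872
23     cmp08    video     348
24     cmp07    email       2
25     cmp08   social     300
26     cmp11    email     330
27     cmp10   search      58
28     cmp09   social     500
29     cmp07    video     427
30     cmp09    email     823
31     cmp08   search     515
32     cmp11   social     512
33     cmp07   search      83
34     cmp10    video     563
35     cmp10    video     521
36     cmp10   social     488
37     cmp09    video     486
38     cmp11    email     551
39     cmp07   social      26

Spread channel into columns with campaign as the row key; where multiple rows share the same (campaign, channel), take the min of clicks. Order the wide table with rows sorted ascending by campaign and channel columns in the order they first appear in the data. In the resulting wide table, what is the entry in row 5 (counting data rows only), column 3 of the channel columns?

377

With rows sorted ascending by campaign, row 5 is campaign=cmp11. channel columns in first-appearance order: social, search, video, email; column 3 is video.
Long rows with campaign=cmp11, channel=video: min(582, 377) = 377.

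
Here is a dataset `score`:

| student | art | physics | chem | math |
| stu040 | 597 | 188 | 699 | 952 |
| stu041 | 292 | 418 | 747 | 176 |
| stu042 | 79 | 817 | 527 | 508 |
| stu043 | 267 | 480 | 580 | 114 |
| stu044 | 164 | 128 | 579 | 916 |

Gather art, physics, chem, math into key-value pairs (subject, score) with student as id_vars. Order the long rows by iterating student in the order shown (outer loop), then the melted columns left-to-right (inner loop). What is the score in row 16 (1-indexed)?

114

20 rows total (5 × 4). Row 16: index ⌊(16-1)/4⌋ = 3 into student → stu043; (16-1) mod 4 = 3 into the melted columns → math.
So row 16 is (stu043, math, 114); score = 114.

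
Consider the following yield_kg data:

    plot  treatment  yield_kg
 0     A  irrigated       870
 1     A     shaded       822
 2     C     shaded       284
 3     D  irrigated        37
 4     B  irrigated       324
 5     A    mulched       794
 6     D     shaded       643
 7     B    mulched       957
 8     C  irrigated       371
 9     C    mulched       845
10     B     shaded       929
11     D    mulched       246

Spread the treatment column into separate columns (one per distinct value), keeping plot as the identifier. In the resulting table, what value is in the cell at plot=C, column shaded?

Wide layout: rows indexed by plot, columns are the 3 distinct treatment values (irrigated, shaded, mulched).
Cell (plot=C, treatment=shaded) draws from the long row where plot=C and treatment=shaded, which has yield_kg=284.

284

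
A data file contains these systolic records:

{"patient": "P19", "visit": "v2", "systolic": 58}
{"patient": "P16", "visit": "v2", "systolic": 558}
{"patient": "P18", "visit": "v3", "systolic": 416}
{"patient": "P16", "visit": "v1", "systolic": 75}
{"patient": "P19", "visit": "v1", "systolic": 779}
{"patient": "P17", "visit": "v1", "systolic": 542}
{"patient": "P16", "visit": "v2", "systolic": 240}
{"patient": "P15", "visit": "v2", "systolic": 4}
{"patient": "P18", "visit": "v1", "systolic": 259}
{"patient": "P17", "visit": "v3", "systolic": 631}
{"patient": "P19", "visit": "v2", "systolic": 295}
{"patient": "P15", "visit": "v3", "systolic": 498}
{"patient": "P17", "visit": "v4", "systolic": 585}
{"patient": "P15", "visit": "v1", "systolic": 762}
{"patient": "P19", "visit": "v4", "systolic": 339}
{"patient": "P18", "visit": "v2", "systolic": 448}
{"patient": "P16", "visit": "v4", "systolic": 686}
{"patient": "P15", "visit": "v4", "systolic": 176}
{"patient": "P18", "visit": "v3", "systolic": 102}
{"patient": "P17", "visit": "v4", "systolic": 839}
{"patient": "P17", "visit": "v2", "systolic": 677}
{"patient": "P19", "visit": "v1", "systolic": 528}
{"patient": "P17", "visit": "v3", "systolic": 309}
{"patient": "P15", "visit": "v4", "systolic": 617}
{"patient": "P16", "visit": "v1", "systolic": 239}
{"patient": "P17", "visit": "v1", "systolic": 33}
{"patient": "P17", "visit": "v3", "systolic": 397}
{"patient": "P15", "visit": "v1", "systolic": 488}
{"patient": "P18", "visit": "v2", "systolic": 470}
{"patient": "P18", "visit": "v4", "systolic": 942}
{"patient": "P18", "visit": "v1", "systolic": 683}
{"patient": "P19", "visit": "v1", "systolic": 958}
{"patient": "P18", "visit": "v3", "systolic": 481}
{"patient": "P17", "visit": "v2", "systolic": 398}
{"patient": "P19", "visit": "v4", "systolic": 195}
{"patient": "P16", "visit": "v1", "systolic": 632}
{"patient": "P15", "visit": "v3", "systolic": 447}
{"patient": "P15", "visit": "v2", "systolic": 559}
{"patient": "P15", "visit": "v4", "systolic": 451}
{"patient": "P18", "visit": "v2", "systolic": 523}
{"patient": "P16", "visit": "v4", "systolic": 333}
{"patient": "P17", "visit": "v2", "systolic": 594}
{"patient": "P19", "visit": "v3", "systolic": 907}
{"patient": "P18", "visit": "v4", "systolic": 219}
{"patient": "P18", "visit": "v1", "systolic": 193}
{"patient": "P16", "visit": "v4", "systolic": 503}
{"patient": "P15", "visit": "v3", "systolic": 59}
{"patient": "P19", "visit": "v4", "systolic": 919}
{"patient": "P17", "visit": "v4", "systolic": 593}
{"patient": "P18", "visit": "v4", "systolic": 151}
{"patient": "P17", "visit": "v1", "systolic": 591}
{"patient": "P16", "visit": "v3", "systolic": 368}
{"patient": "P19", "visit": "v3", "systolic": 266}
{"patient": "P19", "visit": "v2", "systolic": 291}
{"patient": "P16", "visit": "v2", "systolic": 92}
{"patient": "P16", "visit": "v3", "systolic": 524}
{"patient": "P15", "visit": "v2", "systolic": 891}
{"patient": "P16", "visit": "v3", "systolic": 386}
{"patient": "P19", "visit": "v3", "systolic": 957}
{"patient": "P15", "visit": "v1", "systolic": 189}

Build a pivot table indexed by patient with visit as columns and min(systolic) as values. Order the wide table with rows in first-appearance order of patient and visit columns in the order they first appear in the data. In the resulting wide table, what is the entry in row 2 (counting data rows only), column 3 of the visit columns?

75

With rows in first-appearance order of patient, row 2 is patient=P16. visit columns in first-appearance order: v2, v3, v1, v4; column 3 is v1.
Long rows with patient=P16, visit=v1: min(75, 239, 632) = 75.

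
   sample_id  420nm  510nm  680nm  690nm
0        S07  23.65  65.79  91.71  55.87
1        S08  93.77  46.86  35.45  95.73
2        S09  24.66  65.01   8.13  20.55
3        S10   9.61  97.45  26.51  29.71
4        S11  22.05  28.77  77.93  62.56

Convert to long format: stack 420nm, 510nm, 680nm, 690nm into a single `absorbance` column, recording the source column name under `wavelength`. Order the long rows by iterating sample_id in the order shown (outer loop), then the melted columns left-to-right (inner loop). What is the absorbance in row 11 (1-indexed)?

8.13

20 rows total (5 × 4). Row 11: index ⌊(11-1)/4⌋ = 2 into sample_id → S09; (11-1) mod 4 = 2 into the melted columns → 680nm.
So row 11 is (S09, 680nm, 8.13); absorbance = 8.13.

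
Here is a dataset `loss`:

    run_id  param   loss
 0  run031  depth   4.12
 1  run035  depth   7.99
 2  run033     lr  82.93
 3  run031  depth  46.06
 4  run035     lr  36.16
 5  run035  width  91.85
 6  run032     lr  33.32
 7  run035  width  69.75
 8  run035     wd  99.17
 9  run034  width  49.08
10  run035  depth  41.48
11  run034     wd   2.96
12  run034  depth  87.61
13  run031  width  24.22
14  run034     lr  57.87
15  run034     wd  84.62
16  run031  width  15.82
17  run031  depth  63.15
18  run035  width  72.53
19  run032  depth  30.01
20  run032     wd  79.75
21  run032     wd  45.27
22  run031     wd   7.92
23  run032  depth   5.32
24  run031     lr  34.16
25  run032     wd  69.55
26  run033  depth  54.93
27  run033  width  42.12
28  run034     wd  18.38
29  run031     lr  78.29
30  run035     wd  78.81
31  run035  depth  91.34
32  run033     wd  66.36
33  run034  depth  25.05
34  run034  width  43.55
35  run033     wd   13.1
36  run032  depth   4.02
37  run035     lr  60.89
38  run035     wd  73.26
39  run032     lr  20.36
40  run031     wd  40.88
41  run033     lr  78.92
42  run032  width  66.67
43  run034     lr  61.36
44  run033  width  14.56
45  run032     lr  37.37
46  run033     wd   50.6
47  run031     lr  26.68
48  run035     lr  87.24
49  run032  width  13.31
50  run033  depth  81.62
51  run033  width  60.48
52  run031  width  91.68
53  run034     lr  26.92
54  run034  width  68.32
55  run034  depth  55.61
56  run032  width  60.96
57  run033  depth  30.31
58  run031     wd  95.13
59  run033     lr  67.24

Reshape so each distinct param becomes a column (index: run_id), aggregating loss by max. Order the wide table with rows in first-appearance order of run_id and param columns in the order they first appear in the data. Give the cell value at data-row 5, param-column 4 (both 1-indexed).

With rows in first-appearance order of run_id, row 5 is run_id=run034. param columns in first-appearance order: depth, lr, width, wd; column 4 is wd.
Long rows with run_id=run034, param=wd: max(2.96, 84.62, 18.38) = 84.62.

84.62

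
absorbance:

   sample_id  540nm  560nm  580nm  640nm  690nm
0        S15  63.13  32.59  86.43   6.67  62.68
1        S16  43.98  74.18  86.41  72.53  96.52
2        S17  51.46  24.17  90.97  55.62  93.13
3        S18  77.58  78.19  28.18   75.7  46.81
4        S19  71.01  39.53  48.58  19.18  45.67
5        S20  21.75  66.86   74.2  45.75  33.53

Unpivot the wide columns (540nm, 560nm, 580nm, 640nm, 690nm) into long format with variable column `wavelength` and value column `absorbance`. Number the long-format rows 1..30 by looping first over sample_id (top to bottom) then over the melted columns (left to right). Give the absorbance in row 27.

66.86

30 rows total (6 × 5). Row 27: index ⌊(27-1)/5⌋ = 5 into sample_id → S20; (27-1) mod 5 = 1 into the melted columns → 560nm.
So row 27 is (S20, 560nm, 66.86); absorbance = 66.86.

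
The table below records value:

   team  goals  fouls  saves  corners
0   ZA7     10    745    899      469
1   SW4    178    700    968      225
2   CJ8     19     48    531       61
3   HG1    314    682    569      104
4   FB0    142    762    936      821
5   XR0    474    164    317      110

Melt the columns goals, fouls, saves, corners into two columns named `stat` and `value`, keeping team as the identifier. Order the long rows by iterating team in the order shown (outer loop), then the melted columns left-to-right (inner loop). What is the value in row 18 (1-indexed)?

24 rows total (6 × 4). Row 18: index ⌊(18-1)/4⌋ = 4 into team → FB0; (18-1) mod 4 = 1 into the melted columns → fouls.
So row 18 is (FB0, fouls, 762); value = 762.

762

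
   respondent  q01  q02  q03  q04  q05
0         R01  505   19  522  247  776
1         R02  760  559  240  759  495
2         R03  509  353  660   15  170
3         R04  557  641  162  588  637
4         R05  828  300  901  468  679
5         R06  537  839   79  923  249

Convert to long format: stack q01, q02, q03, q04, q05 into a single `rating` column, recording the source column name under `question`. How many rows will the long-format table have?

30

6 respondent values × 5 melted columns = 30 rows.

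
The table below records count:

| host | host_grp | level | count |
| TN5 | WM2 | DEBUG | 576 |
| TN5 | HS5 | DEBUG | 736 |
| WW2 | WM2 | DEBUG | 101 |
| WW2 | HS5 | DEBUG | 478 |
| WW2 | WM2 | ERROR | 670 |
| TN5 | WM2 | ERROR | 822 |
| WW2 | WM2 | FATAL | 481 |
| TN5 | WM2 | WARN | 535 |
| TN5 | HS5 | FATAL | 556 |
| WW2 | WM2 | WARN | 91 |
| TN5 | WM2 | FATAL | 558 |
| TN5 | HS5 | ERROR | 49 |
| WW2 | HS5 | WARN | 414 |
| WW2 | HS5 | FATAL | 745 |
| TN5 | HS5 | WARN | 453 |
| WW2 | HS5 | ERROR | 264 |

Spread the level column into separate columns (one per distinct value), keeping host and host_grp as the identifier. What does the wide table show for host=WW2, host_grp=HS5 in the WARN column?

414

Wide layout: rows indexed by host and host_grp, columns are the 4 distinct level values (DEBUG, ERROR, FATAL, WARN).
Cell (host=WW2, host_grp=HS5, level=WARN) draws from the long row where host=WW2, host_grp=HS5 and level=WARN, which has count=414.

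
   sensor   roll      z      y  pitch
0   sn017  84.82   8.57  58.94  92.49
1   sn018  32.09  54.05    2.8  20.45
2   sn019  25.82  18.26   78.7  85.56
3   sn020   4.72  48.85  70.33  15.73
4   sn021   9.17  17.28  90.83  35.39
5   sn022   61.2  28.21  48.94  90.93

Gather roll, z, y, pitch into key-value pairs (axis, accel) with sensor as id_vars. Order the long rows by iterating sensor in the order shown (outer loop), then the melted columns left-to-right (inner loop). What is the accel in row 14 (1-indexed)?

24 rows total (6 × 4). Row 14: index ⌊(14-1)/4⌋ = 3 into sensor → sn020; (14-1) mod 4 = 1 into the melted columns → z.
So row 14 is (sn020, z, 48.85); accel = 48.85.

48.85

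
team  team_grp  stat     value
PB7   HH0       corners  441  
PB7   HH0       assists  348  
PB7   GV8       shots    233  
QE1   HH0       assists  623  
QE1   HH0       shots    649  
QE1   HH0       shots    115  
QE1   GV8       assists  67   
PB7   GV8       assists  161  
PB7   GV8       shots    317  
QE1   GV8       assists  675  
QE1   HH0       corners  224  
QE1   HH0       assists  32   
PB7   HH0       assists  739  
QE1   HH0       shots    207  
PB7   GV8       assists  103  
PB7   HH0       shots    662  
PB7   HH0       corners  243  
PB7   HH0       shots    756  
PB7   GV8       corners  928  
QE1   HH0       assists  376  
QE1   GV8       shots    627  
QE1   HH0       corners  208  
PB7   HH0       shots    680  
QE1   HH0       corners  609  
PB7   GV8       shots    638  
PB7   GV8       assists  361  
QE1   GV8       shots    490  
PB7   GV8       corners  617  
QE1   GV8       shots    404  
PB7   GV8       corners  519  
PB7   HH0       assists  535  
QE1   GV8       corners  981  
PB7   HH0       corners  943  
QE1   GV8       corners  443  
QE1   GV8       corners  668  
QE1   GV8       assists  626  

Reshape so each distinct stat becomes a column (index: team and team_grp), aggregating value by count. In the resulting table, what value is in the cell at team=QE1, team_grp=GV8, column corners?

3

Rows with team=QE1, team_grp=GV8 and stat=corners: value values are 981, 443, 668.
3 rows match — count = 3.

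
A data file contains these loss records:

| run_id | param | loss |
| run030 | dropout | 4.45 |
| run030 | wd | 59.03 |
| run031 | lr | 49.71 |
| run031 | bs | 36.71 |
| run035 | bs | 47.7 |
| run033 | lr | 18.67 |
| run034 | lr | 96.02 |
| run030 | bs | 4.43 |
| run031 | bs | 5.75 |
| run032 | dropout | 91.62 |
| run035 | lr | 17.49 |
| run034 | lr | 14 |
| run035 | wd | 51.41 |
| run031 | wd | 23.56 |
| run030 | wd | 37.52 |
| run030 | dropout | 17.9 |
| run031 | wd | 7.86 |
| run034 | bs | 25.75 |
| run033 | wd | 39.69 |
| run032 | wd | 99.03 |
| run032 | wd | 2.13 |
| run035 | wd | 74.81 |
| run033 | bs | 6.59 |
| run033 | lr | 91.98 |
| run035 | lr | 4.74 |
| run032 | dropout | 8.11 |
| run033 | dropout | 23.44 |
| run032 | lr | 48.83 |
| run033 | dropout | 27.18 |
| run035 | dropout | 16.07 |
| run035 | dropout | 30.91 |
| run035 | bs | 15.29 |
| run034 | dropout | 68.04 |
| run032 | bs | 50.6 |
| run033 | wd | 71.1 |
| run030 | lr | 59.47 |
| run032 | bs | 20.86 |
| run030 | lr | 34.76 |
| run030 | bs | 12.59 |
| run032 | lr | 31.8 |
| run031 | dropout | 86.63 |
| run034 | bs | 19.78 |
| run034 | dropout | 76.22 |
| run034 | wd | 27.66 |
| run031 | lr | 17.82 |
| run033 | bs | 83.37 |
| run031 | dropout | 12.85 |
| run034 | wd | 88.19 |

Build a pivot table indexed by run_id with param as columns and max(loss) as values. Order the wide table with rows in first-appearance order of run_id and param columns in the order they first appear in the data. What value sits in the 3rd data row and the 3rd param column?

17.49

With rows in first-appearance order of run_id, row 3 is run_id=run035. param columns in first-appearance order: dropout, wd, lr, bs; column 3 is lr.
Long rows with run_id=run035, param=lr: max(17.49, 4.74) = 17.49.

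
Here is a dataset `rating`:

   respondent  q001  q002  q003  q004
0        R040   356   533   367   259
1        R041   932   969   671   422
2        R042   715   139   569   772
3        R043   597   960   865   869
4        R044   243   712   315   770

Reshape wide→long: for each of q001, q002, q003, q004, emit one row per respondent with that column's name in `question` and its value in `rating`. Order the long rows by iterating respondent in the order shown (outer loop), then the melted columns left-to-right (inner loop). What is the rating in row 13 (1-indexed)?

597

20 rows total (5 × 4). Row 13: index ⌊(13-1)/4⌋ = 3 into respondent → R043; (13-1) mod 4 = 0 into the melted columns → q001.
So row 13 is (R043, q001, 597); rating = 597.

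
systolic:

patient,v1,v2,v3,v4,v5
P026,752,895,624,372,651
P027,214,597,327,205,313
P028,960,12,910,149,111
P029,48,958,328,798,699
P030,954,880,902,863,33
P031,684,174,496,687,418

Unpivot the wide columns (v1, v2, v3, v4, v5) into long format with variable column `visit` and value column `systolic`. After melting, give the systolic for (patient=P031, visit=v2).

174

Unpivoting turns each (patient, wide-column) pair into one long row.
The wide cell at row P031, column v2 holds 174, so the long row (P031, v2) has systolic=174.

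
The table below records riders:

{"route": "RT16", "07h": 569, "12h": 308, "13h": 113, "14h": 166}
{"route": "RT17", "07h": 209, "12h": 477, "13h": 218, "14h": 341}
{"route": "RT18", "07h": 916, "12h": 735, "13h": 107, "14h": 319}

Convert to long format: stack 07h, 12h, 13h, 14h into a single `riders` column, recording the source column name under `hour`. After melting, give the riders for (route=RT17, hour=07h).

209

Unpivoting turns each (route, wide-column) pair into one long row.
The wide cell at row RT17, column 07h holds 209, so the long row (RT17, 07h) has riders=209.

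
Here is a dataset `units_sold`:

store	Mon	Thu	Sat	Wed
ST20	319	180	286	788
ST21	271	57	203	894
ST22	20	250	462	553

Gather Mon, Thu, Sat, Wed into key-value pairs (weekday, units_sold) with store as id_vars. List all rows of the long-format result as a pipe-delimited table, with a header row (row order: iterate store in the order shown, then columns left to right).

| store | weekday | units_sold |
| ST20 | Mon | 319 |
| ST20 | Thu | 180 |
| ST20 | Sat | 286 |
| ST20 | Wed | 788 |
| ST21 | Mon | 271 |
| ST21 | Thu | 57 |
| ST21 | Sat | 203 |
| ST21 | Wed | 894 |
| ST22 | Mon | 20 |
| ST22 | Thu | 250 |
| ST22 | Sat | 462 |
| ST22 | Wed | 553 |

Each (store, column) pair becomes one row: 3 × 4 = 12 rows.
For example, (ST20, Mon) → units_sold=319.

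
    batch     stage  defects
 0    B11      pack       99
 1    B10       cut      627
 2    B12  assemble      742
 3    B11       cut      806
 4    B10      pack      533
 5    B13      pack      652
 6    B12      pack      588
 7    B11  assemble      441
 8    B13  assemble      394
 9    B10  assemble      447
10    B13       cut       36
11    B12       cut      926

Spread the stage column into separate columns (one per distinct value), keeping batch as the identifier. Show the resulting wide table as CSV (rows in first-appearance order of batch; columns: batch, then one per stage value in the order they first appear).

Columns: batch plus the 3 distinct stage values (pack, cut, assemble).
For example, row B11 column pack takes defects=99 from the long row (B11, pack).

batch,pack,cut,assemble
B11,99,806,441
B10,533,627,447
B12,588,926,742
B13,652,36,394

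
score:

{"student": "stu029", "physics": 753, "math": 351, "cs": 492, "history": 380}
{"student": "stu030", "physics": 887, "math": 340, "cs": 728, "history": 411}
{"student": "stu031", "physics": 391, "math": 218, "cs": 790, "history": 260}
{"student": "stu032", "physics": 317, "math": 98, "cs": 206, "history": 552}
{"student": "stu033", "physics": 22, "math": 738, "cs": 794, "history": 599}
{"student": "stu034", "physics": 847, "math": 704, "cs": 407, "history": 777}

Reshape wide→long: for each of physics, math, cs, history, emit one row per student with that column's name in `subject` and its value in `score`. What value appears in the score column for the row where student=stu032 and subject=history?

Unpivoting turns each (student, wide-column) pair into one long row.
The wide cell at row stu032, column history holds 552, so the long row (stu032, history) has score=552.

552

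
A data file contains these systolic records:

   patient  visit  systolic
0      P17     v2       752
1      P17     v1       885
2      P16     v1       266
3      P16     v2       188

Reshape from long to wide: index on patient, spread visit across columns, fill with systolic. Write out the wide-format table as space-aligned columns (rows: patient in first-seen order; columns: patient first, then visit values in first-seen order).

patient  v2   v1 
P17      752  885
P16      188  266

Columns: patient plus the 2 distinct visit values (v2, v1).
For example, row P17 column v2 takes systolic=752 from the long row (P17, v2).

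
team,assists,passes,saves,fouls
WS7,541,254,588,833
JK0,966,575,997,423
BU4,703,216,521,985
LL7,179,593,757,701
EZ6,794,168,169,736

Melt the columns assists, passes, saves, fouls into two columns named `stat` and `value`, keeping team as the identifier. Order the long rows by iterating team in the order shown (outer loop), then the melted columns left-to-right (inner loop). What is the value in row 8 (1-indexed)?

423

20 rows total (5 × 4). Row 8: index ⌊(8-1)/4⌋ = 1 into team → JK0; (8-1) mod 4 = 3 into the melted columns → fouls.
So row 8 is (JK0, fouls, 423); value = 423.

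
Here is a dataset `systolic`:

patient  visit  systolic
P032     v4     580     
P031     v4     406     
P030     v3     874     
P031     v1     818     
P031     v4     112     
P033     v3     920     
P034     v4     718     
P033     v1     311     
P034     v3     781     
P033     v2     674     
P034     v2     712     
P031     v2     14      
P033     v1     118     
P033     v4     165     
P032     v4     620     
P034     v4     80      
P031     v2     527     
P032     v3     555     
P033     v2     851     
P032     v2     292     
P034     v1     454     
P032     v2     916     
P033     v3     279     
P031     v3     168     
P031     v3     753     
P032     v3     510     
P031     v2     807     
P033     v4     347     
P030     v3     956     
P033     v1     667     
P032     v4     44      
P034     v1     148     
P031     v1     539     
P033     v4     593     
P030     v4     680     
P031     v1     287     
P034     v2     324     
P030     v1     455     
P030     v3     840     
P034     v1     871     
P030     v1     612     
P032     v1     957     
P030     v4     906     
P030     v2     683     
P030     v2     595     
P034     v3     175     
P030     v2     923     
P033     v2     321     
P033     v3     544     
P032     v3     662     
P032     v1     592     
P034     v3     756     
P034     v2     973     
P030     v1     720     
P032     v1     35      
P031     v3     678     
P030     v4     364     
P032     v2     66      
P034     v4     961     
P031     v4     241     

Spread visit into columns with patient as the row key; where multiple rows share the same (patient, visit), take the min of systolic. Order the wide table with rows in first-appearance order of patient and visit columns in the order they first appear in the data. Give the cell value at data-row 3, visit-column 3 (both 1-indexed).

With rows in first-appearance order of patient, row 3 is patient=P030. visit columns in first-appearance order: v4, v3, v1, v2; column 3 is v1.
Long rows with patient=P030, visit=v1: min(455, 612, 720) = 455.

455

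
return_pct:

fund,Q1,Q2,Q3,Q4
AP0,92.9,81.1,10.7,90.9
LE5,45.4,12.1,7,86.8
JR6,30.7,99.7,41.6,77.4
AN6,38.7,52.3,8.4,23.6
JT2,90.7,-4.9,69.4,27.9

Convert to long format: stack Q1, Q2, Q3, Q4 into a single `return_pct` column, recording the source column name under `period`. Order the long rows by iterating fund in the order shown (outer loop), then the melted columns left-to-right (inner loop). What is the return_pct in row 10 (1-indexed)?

20 rows total (5 × 4). Row 10: index ⌊(10-1)/4⌋ = 2 into fund → JR6; (10-1) mod 4 = 1 into the melted columns → Q2.
So row 10 is (JR6, Q2, 99.7); return_pct = 99.7.

99.7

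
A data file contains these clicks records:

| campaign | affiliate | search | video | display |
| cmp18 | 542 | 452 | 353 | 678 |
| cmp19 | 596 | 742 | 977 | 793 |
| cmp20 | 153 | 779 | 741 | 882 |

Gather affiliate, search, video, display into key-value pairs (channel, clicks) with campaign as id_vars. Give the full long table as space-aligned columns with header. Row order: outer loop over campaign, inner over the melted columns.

Each (campaign, column) pair becomes one row: 3 × 4 = 12 rows.
For example, (cmp18, affiliate) → clicks=542.

campaign  channel    clicks
cmp18     affiliate  542   
cmp18     search     452   
cmp18     video      353   
cmp18     display    678   
cmp19     affiliate  596   
cmp19     search     742   
cmp19     video      977   
cmp19     display    793   
cmp20     affiliate  153   
cmp20     search     779   
cmp20     video      741   
cmp20     display    882   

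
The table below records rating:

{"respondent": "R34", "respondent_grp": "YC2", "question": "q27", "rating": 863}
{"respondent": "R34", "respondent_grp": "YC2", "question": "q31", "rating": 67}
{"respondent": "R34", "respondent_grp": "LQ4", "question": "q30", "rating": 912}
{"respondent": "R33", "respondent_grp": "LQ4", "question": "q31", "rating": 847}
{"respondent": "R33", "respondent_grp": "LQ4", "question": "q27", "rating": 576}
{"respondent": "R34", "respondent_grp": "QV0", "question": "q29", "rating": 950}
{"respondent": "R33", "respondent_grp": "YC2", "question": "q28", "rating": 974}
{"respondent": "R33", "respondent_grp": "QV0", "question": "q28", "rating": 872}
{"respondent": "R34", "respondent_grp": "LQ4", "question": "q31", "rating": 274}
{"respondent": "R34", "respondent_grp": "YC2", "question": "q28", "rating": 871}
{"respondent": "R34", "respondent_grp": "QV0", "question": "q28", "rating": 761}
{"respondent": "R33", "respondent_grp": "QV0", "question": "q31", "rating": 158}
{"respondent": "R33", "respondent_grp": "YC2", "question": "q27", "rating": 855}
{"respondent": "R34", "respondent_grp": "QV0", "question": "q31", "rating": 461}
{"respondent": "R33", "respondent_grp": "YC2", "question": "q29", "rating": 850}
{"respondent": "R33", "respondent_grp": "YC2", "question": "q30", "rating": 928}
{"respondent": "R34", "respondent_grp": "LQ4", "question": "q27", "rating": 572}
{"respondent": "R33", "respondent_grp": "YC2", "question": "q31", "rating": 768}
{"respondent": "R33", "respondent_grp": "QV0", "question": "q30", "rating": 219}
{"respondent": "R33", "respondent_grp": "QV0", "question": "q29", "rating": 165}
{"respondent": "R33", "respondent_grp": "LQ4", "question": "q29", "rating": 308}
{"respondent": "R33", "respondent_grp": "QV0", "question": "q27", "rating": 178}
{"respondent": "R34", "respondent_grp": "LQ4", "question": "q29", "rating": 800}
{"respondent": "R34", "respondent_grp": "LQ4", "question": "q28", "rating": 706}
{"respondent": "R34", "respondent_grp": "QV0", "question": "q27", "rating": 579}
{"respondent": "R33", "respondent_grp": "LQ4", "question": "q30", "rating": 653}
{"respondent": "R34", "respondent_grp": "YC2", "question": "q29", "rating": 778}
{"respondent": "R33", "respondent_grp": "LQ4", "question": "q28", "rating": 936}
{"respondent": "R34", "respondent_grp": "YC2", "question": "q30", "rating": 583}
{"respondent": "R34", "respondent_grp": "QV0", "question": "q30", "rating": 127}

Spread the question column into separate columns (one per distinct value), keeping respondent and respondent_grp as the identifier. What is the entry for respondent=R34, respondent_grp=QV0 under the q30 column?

Wide layout: rows indexed by respondent and respondent_grp, columns are the 5 distinct question values (q27, q31, q30, q29, q28).
Cell (respondent=R34, respondent_grp=QV0, question=q30) draws from the long row where respondent=R34, respondent_grp=QV0 and question=q30, which has rating=127.

127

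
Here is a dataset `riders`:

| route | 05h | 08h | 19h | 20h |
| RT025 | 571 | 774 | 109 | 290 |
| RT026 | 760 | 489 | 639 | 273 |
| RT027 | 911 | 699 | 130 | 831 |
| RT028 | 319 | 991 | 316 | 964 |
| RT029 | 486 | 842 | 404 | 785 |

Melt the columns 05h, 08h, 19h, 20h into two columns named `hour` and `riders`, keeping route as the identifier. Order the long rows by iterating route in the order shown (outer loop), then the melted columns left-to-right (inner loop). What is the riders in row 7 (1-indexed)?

639

20 rows total (5 × 4). Row 7: index ⌊(7-1)/4⌋ = 1 into route → RT026; (7-1) mod 4 = 2 into the melted columns → 19h.
So row 7 is (RT026, 19h, 639); riders = 639.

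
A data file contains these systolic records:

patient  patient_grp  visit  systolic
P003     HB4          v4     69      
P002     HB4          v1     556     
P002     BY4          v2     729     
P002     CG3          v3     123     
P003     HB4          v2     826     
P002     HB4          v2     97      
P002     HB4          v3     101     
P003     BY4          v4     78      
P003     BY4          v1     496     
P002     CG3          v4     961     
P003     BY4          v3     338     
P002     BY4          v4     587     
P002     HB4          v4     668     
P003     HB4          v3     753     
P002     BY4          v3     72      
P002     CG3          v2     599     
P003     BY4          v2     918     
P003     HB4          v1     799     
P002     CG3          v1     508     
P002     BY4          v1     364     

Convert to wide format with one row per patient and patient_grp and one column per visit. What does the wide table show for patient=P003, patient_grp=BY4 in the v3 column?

Wide layout: rows indexed by patient and patient_grp, columns are the 4 distinct visit values (v4, v1, v2, v3).
Cell (patient=P003, patient_grp=BY4, visit=v3) draws from the long row where patient=P003, patient_grp=BY4 and visit=v3, which has systolic=338.

338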